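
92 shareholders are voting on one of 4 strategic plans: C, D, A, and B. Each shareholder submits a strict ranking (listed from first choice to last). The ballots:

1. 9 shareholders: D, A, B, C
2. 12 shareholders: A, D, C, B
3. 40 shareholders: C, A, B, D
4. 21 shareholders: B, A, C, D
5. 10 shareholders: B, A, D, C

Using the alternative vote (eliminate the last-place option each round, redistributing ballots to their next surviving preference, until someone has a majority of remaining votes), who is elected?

C

Round 1: C 40, D 9, A 12, B 31. Eliminate D.
Round 2: C 40, A 21, B 31. Eliminate A.
Round 3: C 52, B 40. C has a majority.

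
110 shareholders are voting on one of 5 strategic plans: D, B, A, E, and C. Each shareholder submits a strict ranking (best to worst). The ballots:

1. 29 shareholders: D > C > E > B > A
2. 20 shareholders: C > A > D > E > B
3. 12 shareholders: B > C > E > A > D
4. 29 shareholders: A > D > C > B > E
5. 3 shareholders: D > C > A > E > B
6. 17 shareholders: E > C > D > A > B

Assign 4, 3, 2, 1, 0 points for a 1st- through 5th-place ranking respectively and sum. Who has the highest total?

D: 29·4 + 20·2 + 12·0 + 29·3 + 3·4 + 17·2 = 289
B: 29·1 + 20·0 + 12·4 + 29·1 + 3·0 + 17·0 = 106
A: 29·0 + 20·3 + 12·1 + 29·4 + 3·2 + 17·1 = 211
E: 29·2 + 20·1 + 12·2 + 29·0 + 3·1 + 17·4 = 173
C: 29·3 + 20·4 + 12·3 + 29·2 + 3·3 + 17·3 = 321
C has the highest Borda score (321).

C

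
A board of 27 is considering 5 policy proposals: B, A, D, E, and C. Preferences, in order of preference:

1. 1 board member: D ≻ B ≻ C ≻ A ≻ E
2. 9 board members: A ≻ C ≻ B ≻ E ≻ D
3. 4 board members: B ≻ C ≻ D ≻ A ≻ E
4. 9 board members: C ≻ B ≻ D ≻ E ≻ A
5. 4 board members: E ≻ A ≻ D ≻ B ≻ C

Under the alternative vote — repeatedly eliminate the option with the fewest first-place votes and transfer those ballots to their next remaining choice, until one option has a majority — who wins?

Round 1: B 4, A 9, D 1, E 4, C 9. Eliminate D.
Round 2: B 5, A 9, E 4, C 9. Eliminate E.
Round 3: B 5, A 13, C 9. Eliminate B.
Round 4: A 13, C 14. C has a majority.

C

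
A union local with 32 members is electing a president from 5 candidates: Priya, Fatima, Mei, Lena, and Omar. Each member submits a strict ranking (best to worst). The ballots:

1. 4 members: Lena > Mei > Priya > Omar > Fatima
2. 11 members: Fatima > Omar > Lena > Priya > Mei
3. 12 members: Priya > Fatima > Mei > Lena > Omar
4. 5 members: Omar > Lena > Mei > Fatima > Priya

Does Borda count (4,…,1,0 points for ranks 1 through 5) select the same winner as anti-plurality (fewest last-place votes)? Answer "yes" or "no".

no

Borda — scores: Priya 67, Fatima 85, Mei 46, Lena 65, Omar 57. Winner: Fatima.
Anti-plurality — last-place votes: Priya 5, Fatima 4, Mei 11, Lena 0, Omar 12. Winner: Lena.
The two methods disagree.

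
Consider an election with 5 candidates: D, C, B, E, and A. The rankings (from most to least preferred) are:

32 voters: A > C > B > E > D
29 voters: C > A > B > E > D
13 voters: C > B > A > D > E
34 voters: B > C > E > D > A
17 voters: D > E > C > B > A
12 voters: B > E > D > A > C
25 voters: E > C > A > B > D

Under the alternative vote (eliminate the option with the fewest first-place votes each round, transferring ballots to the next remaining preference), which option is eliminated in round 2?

Round 1: D 17, C 42, B 46, E 25, A 32. Eliminate D.
Round 2: C 42, B 46, E 42, A 32. Eliminate A.

A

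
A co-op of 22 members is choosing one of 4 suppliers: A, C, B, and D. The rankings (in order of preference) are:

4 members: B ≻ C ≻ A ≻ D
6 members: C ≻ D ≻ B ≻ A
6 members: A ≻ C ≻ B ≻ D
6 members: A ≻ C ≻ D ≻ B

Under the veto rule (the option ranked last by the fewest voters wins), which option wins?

Last-place votes: A 6, C 0, B 6, D 10.
C is ranked last by the fewest voters, so C wins.

C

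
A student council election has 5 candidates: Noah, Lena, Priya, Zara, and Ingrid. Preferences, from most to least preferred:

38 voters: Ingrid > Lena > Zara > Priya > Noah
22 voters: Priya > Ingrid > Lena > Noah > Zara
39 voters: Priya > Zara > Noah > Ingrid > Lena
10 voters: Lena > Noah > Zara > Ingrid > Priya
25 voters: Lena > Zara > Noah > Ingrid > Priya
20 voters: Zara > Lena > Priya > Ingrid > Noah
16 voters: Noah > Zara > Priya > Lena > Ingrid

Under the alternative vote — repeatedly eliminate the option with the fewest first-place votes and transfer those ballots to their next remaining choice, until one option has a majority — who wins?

Round 1: Noah 16, Lena 35, Priya 61, Zara 20, Ingrid 38. Eliminate Noah.
Round 2: Lena 35, Priya 61, Zara 36, Ingrid 38. Eliminate Lena.
Round 3: Priya 61, Zara 71, Ingrid 38. Eliminate Ingrid.
Round 4: Priya 61, Zara 109. Zara has a majority.

Zara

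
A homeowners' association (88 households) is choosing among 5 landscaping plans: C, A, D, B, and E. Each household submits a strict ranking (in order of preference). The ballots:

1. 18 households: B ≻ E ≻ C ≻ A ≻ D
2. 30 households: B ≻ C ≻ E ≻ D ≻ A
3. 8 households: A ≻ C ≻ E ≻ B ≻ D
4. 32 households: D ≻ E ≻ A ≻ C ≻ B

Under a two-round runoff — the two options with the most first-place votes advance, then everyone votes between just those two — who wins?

B

Round 1 first-place votes: C 0, A 8, D 32, B 48, E 0.
B and D advance.
Runoff: B is preferred to D by 56 voters; D by 32.
B wins the runoff.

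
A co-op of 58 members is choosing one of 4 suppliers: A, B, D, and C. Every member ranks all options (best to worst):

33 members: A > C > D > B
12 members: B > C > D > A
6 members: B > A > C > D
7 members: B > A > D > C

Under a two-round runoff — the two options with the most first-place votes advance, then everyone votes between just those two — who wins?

A

Round 1 first-place votes: A 33, B 25, D 0, C 0.
A and B advance.
Runoff: A is preferred to B by 33 voters; B by 25.
A wins the runoff.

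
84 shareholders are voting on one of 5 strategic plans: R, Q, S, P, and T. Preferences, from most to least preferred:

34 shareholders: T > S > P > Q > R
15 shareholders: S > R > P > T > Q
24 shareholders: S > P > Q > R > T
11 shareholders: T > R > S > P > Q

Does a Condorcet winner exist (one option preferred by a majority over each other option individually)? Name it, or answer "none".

T vs R: 45–39 for T.
T vs Q: 60–24 for T.
T vs S: 45–39 for T.
T vs P: 45–39 for T.
T beats every other option head-to-head.

T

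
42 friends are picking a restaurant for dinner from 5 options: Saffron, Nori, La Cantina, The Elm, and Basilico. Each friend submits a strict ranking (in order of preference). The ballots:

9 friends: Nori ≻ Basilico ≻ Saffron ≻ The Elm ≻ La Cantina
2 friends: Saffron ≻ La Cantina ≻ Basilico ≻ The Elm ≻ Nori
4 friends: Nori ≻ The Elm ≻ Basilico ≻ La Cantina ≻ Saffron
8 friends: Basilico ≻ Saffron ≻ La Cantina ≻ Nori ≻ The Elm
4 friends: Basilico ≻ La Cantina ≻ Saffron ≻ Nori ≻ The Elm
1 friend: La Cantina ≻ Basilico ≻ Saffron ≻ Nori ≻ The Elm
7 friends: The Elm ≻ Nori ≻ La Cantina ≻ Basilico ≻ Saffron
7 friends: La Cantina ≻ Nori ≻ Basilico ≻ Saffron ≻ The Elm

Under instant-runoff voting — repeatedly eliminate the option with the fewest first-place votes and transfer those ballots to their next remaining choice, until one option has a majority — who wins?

Nori

Round 1: Saffron 2, Nori 13, La Cantina 8, The Elm 7, Basilico 12. Eliminate Saffron.
Round 2: Nori 13, La Cantina 10, The Elm 7, Basilico 12. Eliminate The Elm.
Round 3: Nori 20, La Cantina 10, Basilico 12. Eliminate La Cantina.
Round 4: Nori 27, Basilico 15. Nori has a majority.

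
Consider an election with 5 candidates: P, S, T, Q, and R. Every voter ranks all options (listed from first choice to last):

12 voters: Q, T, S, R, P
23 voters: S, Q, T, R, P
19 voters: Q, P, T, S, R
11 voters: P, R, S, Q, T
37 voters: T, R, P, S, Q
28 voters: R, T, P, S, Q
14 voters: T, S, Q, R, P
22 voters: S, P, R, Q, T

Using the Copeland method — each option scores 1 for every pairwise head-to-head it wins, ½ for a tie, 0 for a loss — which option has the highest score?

P: beats S and Q; loses to T and R → score 2.
S: beats Q and R; loses to P and T → score 2.
T: beats P, S, and R; loses to Q → score 3.
Q: beats T; loses to P, S, and R → score 1.
R: beats P and Q; loses to S and T → score 2.
T has the best pairwise record.

T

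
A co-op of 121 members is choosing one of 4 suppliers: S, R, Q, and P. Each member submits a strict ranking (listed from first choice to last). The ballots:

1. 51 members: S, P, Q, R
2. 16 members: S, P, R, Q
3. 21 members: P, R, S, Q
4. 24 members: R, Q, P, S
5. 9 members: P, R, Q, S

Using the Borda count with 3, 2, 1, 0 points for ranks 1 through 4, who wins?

P

S: 51·3 + 16·3 + 21·1 + 24·0 + 9·0 = 222
R: 51·0 + 16·1 + 21·2 + 24·3 + 9·2 = 148
Q: 51·1 + 16·0 + 21·0 + 24·2 + 9·1 = 108
P: 51·2 + 16·2 + 21·3 + 24·1 + 9·3 = 248
P has the highest Borda score (248).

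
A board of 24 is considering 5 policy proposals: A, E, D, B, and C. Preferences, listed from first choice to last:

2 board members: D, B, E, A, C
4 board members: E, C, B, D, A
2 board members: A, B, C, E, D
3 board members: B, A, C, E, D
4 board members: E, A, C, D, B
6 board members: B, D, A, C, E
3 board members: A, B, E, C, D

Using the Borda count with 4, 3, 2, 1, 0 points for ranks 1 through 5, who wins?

B

A: 2·1 + 4·0 + 2·4 + 3·3 + 4·3 + 6·2 + 3·4 = 55
E: 2·2 + 4·4 + 2·1 + 3·1 + 4·4 + 6·0 + 3·2 = 47
D: 2·4 + 4·1 + 2·0 + 3·0 + 4·1 + 6·3 + 3·0 = 34
B: 2·3 + 4·2 + 2·3 + 3·4 + 4·0 + 6·4 + 3·3 = 65
C: 2·0 + 4·3 + 2·2 + 3·2 + 4·2 + 6·1 + 3·1 = 39
B has the highest Borda score (65).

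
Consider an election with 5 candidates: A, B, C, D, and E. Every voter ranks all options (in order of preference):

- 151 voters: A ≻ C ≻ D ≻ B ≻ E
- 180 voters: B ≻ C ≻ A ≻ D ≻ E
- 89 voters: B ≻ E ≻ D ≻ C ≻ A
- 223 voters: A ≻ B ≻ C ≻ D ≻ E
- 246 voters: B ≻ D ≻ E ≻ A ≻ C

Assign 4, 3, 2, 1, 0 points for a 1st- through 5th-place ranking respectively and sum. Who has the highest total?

B

A: 151·4 + 180·2 + 89·0 + 223·4 + 246·1 = 2102
B: 151·1 + 180·4 + 89·4 + 223·3 + 246·4 = 2880
C: 151·3 + 180·3 + 89·1 + 223·2 + 246·0 = 1528
D: 151·2 + 180·1 + 89·2 + 223·1 + 246·3 = 1621
E: 151·0 + 180·0 + 89·3 + 223·0 + 246·2 = 759
B has the highest Borda score (2880).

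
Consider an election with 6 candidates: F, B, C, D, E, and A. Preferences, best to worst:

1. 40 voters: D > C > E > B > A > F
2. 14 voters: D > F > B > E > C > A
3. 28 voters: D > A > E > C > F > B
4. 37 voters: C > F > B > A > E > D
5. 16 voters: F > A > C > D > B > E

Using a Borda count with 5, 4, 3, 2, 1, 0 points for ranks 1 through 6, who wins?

C

F: 40·0 + 14·4 + 28·1 + 37·4 + 16·5 = 312
B: 40·2 + 14·3 + 28·0 + 37·3 + 16·1 = 249
C: 40·4 + 14·1 + 28·2 + 37·5 + 16·3 = 463
D: 40·5 + 14·5 + 28·5 + 37·0 + 16·2 = 442
E: 40·3 + 14·2 + 28·3 + 37·1 + 16·0 = 269
A: 40·1 + 14·0 + 28·4 + 37·2 + 16·4 = 290
C has the highest Borda score (463).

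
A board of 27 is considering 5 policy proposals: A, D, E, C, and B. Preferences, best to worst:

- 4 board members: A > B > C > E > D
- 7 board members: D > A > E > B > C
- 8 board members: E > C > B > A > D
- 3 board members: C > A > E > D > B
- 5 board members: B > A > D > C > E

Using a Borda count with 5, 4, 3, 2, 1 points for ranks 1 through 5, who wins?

A

A: 4·5 + 7·4 + 8·2 + 3·4 + 5·4 = 96
D: 4·1 + 7·5 + 8·1 + 3·2 + 5·3 = 68
E: 4·2 + 7·3 + 8·5 + 3·3 + 5·1 = 83
C: 4·3 + 7·1 + 8·4 + 3·5 + 5·2 = 76
B: 4·4 + 7·2 + 8·3 + 3·1 + 5·5 = 82
A has the highest Borda score (96).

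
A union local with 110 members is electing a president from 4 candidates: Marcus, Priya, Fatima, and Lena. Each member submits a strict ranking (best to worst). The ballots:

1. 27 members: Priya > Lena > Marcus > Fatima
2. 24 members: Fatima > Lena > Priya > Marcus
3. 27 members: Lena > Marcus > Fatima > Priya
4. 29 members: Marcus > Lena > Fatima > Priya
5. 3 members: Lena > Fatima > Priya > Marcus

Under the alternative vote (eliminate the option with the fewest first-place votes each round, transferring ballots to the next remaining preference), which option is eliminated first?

Round 1: Marcus 29, Priya 27, Fatima 24, Lena 30. Eliminate Fatima.

Fatima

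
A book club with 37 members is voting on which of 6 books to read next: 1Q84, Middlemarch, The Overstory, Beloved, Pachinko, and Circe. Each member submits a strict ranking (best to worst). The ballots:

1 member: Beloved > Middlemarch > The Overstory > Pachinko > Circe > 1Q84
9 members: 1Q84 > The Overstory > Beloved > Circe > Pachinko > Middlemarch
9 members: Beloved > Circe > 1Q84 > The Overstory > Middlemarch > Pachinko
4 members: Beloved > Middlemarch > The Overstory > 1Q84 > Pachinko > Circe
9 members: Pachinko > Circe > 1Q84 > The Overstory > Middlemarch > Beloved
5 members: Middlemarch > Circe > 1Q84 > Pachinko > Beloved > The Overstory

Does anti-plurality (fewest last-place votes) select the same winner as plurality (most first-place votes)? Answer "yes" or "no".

Anti-plurality — last-place votes: 1Q84 1, Middlemarch 9, The Overstory 5, Beloved 9, Pachinko 9, Circe 4. Winner: 1Q84.
Plurality — first-place votes: 1Q84 9, Middlemarch 5, The Overstory 0, Beloved 14, Pachinko 9, Circe 0. Winner: Beloved.
The two methods disagree.

no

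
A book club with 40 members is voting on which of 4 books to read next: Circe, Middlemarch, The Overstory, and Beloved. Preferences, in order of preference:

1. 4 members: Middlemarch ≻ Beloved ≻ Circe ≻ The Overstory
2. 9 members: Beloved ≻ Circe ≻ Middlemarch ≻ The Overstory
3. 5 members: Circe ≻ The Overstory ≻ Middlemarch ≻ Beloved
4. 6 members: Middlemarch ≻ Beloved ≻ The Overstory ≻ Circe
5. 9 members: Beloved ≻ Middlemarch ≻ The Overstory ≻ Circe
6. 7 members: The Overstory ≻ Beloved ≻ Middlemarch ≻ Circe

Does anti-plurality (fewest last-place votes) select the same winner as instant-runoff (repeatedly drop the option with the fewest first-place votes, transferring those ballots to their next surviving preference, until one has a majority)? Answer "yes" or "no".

Anti-plurality — last-place votes: Circe 22, Middlemarch 0, The Overstory 13, Beloved 5. Winner: Middlemarch.
Instant-runoff — R1 Circe 5, Middlemarch 10, The Overstory 7, Beloved 18 (Circe out); R2 Middlemarch 10, The Overstory 12, Beloved 18 (Middlemarch out); R3 The Overstory 12, Beloved 28 (Beloved winner). Winner: Beloved.
The two methods disagree.

no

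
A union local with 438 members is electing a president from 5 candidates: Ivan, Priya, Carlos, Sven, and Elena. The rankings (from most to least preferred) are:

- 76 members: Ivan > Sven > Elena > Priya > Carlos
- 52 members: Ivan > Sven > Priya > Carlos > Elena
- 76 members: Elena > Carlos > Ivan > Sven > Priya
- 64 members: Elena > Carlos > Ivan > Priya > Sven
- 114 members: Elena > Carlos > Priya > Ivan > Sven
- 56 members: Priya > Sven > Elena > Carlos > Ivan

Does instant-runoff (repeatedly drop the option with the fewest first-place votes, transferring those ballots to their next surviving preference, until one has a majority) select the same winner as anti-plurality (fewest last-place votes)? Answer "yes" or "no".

Instant-runoff — R1 Ivan 128, Priya 56, Carlos 0, Sven 0, Elena 254 (Elena winner). Winner: Elena.
Anti-plurality — last-place votes: Ivan 56, Priya 76, Carlos 76, Sven 178, Elena 52. Winner: Elena.
The two methods agree.

yes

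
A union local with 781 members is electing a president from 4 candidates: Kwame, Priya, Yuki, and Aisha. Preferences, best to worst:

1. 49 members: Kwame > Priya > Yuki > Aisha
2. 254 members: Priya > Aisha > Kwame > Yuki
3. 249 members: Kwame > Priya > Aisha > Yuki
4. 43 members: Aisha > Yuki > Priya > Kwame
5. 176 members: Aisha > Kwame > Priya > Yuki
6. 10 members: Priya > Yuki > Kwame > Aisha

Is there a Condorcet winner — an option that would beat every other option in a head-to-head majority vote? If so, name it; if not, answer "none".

none

Checking pairwise contests:
Aisha beats Kwame 473–308.
Kwame beats Priya 474–307.
Kwame beats Yuki 728–53.
Priya beats Aisha 562–219.
Every option loses at least one head-to-head, so there is no Condorcet winner.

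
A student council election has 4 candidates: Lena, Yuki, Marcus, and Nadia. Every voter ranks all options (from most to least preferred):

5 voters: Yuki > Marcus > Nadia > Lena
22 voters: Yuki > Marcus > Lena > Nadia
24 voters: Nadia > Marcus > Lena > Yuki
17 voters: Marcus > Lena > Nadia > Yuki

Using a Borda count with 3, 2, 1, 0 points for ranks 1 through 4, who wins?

Lena: 5·0 + 22·1 + 24·1 + 17·2 = 80
Yuki: 5·3 + 22·3 + 24·0 + 17·0 = 81
Marcus: 5·2 + 22·2 + 24·2 + 17·3 = 153
Nadia: 5·1 + 22·0 + 24·3 + 17·1 = 94
Marcus has the highest Borda score (153).

Marcus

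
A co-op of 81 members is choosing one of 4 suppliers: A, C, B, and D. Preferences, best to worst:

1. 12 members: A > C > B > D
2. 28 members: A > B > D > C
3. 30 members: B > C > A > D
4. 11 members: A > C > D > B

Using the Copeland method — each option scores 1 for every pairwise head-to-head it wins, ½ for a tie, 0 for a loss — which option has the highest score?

A: beats C, B, and D → score 3.
C: beats D; loses to A and B → score 1.
B: beats C and D; loses to A → score 2.
D: loses to A, C, and B → score 0.
A has the best pairwise record.

A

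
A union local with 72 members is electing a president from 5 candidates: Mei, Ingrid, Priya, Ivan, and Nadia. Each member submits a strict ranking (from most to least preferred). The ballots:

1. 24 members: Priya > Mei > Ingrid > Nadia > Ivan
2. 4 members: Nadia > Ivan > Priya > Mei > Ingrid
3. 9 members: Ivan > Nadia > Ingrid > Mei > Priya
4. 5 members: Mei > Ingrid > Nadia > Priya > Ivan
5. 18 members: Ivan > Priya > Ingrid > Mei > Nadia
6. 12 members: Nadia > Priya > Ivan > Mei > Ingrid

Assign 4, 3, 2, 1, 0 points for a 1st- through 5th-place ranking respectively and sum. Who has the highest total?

Priya

Mei: 24·3 + 4·1 + 9·1 + 5·4 + 18·1 + 12·1 = 135
Ingrid: 24·2 + 4·0 + 9·2 + 5·3 + 18·2 + 12·0 = 117
Priya: 24·4 + 4·2 + 9·0 + 5·1 + 18·3 + 12·3 = 199
Ivan: 24·0 + 4·3 + 9·4 + 5·0 + 18·4 + 12·2 = 144
Nadia: 24·1 + 4·4 + 9·3 + 5·2 + 18·0 + 12·4 = 125
Priya has the highest Borda score (199).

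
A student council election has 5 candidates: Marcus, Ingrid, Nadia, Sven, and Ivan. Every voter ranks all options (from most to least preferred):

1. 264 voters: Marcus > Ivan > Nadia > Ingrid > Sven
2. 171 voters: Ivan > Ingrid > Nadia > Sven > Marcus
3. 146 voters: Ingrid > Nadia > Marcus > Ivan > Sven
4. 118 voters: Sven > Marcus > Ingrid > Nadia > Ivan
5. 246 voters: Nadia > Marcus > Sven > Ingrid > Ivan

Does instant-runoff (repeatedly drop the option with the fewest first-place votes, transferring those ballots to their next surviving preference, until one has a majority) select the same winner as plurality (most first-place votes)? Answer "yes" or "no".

no

Instant-runoff — R1 Marcus 264, Ingrid 146, Nadia 246, Sven 118, Ivan 171 (Sven out); R2 Marcus 382, Ingrid 146, Nadia 246, Ivan 171 (Ingrid out); R3 Marcus 382, Nadia 392, Ivan 171 (Ivan out); R4 Marcus 382, Nadia 563 (Nadia winner). Winner: Nadia.
Plurality — first-place votes: Marcus 264, Ingrid 146, Nadia 246, Sven 118, Ivan 171. Winner: Marcus.
The two methods disagree.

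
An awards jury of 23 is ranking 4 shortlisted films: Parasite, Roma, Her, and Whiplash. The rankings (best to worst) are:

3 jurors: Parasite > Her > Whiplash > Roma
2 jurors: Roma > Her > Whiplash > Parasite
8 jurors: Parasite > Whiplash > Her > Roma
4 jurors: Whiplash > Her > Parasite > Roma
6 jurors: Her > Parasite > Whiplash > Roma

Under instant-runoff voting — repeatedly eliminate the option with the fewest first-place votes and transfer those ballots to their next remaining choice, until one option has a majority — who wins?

Round 1: Parasite 11, Roma 2, Her 6, Whiplash 4. Eliminate Roma.
Round 2: Parasite 11, Her 8, Whiplash 4. Eliminate Whiplash.
Round 3: Parasite 11, Her 12. Her has a majority.

Her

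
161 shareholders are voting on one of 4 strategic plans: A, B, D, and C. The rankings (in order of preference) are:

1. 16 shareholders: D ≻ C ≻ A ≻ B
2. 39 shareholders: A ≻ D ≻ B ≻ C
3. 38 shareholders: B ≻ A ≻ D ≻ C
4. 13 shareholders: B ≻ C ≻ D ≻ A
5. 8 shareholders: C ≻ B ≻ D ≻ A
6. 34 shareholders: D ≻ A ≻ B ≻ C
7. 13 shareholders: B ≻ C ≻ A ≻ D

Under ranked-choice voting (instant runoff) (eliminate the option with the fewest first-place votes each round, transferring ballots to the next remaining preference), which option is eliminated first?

Round 1: A 39, B 64, D 50, C 8. Eliminate C.

C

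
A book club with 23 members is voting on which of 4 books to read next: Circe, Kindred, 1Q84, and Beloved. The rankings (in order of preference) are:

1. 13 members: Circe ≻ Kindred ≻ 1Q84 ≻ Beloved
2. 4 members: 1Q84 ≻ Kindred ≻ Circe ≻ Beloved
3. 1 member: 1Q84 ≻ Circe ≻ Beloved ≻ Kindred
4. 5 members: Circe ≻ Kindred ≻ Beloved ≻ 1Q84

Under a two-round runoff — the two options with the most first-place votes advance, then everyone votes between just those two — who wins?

Circe

Round 1 first-place votes: Circe 18, Kindred 0, 1Q84 5, Beloved 0.
Circe and 1Q84 advance.
Runoff: Circe is preferred to 1Q84 by 18 voters; 1Q84 by 5.
Circe wins the runoff.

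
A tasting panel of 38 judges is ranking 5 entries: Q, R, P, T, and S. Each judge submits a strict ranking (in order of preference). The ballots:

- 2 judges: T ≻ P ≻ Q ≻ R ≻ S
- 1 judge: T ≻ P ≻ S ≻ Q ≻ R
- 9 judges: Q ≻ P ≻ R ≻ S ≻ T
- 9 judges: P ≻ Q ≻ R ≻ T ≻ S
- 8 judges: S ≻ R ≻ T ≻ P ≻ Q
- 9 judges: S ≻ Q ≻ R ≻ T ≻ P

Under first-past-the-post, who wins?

First-place votes: Q 9, R 0, P 9, T 3, S 17.
S has the most first-place votes.

S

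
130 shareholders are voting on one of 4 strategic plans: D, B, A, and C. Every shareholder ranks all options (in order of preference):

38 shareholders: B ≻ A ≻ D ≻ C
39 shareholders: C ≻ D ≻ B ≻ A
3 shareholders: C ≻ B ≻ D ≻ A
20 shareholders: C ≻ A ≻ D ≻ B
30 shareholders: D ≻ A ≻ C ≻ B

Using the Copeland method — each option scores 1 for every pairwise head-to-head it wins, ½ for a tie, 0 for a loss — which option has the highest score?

D: beats B, A, and C → score 3.
B: beats A; loses to D and C → score 1.
A: beats C; loses to D and B → score 1.
C: beats B; loses to D and A → score 1.
D has the best pairwise record.

D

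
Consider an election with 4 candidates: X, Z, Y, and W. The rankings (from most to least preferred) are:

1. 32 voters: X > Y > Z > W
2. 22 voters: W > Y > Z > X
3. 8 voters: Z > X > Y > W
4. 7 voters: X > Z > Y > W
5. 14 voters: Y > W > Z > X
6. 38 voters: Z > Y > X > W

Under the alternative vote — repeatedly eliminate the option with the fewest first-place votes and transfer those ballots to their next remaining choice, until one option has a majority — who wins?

Round 1: X 39, Z 46, Y 14, W 22. Eliminate Y.
Round 2: X 39, Z 46, W 36. Eliminate W.
Round 3: X 39, Z 82. Z has a majority.

Z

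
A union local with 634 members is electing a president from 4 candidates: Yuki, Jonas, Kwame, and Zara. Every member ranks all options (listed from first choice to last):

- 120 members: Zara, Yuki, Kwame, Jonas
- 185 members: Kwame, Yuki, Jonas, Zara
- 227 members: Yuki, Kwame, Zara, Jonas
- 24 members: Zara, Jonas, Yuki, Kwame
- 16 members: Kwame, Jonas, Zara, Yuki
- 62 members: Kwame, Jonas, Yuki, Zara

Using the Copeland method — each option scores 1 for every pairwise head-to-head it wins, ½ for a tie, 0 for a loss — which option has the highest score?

Yuki: beats Jonas, Kwame, and Zara → score 3.
Jonas: loses to Yuki, Kwame, and Zara → score 0.
Kwame: beats Jonas and Zara; loses to Yuki → score 2.
Zara: beats Jonas; loses to Yuki and Kwame → score 1.
Yuki has the best pairwise record.

Yuki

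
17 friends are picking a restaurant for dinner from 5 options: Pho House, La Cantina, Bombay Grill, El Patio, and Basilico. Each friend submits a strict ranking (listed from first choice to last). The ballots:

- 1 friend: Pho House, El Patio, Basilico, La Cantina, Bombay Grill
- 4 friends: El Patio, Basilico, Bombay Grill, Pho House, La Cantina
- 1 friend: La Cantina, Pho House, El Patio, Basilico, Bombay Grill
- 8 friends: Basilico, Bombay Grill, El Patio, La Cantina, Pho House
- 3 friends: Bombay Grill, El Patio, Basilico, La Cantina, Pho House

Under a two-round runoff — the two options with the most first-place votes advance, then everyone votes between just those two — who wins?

Round 1 first-place votes: Pho House 1, La Cantina 1, Bombay Grill 3, El Patio 4, Basilico 8.
Basilico and El Patio advance.
Runoff: Basilico is preferred to El Patio by 8 voters; El Patio by 9.
El Patio wins the runoff.

El Patio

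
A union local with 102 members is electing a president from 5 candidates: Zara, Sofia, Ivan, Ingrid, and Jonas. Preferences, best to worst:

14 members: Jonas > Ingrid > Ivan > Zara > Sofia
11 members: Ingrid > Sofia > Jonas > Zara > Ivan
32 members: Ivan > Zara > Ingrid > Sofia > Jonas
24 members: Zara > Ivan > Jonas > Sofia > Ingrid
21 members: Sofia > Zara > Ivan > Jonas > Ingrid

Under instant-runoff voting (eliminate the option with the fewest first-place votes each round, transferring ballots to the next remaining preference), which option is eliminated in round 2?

Jonas

Round 1: Zara 24, Sofia 21, Ivan 32, Ingrid 11, Jonas 14. Eliminate Ingrid.
Round 2: Zara 24, Sofia 32, Ivan 32, Jonas 14. Eliminate Jonas.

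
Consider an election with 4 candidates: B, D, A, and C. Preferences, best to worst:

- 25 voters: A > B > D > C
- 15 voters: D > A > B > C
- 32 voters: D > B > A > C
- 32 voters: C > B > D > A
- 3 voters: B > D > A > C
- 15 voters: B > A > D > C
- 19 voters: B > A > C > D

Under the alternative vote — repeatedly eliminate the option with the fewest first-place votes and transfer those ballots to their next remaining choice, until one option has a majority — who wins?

B

Round 1: B 37, D 47, A 25, C 32. Eliminate A.
Round 2: B 62, D 47, C 32. Eliminate C.
Round 3: B 94, D 47. B has a majority.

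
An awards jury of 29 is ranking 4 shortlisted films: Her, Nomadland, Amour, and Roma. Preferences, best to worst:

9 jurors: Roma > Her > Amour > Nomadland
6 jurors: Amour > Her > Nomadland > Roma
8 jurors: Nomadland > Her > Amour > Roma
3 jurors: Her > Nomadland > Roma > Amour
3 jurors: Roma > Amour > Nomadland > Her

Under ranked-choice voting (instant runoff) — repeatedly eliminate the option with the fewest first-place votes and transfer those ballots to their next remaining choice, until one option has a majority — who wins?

Round 1: Her 3, Nomadland 8, Amour 6, Roma 12. Eliminate Her.
Round 2: Nomadland 11, Amour 6, Roma 12. Eliminate Amour.
Round 3: Nomadland 17, Roma 12. Nomadland has a majority.

Nomadland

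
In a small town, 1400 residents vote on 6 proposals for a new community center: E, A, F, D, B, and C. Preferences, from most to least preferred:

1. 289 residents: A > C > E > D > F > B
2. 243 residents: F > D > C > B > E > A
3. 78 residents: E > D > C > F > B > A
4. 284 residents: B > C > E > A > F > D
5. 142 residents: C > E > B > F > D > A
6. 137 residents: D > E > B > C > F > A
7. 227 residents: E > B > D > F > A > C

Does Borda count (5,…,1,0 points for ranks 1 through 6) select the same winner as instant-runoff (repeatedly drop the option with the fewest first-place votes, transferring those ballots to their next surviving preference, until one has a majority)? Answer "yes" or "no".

Borda — scores: E 4603, A 2240, F 2819, D 3370, B 3729, C 4239. Winner: E.
Instant-runoff — R1 E 305, A 289, F 243, D 137, B 284, C 142 (D out); R2 E 442, A 289, F 243, B 284, C 142 (C out); R3 E 584, A 289, F 243, B 284 (F out); R4 E 584, A 289, B 527 (A out); R5 E 873, B 527 (E winner). Winner: E.
The two methods agree.

yes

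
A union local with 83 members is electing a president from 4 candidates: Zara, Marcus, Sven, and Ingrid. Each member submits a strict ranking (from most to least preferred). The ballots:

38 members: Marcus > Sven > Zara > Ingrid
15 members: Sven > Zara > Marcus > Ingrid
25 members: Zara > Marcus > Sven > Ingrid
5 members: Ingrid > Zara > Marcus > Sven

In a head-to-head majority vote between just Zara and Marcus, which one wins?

Voters preferring Zara to Marcus: 45; preferring Marcus to Zara: 38.
Zara wins the head-to-head.

Zara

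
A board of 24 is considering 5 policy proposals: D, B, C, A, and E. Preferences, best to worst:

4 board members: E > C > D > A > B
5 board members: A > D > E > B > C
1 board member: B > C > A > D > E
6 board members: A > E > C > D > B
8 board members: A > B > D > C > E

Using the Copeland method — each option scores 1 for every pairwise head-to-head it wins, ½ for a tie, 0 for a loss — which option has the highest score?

D: beats B, C, and E; loses to A → score 3.
B: beats C; loses to D, A, and E → score 1.
C: loses to D, B, A, and E → score 0.
A: beats D, B, C, and E → score 4.
E: beats B and C; loses to D and A → score 2.
A has the best pairwise record.

A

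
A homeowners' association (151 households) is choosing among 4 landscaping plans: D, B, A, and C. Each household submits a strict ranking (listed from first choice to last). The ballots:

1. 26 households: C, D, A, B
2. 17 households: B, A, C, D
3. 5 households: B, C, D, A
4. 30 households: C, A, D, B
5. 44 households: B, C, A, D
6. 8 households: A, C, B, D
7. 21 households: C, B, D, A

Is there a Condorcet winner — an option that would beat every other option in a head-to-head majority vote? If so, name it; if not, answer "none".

C vs D: 151–0 for C.
C vs B: 85–66 for C.
C vs A: 126–25 for C.
C beats every other option head-to-head.

C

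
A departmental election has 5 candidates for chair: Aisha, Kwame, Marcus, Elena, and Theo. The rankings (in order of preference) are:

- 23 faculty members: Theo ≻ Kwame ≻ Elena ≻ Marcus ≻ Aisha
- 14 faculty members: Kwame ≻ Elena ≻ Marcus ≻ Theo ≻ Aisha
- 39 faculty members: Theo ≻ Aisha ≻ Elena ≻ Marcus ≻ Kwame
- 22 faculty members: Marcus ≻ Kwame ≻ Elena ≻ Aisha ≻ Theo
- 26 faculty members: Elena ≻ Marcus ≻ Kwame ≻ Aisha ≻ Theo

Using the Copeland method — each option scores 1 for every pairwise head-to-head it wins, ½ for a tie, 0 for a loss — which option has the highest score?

Elena

Aisha: loses to Kwame, Marcus, Elena, and Theo → score 0.
Kwame: beats Aisha; ties Theo; loses to Marcus and Elena → score 1.5.
Marcus: beats Aisha and Kwame; ties Theo; loses to Elena → score 2.5.
Elena: beats Aisha, Kwame, and Marcus; ties Theo → score 3.5.
Theo: beats Aisha; ties Kwame, Marcus, and Elena → score 2.5.
Elena has the best pairwise record.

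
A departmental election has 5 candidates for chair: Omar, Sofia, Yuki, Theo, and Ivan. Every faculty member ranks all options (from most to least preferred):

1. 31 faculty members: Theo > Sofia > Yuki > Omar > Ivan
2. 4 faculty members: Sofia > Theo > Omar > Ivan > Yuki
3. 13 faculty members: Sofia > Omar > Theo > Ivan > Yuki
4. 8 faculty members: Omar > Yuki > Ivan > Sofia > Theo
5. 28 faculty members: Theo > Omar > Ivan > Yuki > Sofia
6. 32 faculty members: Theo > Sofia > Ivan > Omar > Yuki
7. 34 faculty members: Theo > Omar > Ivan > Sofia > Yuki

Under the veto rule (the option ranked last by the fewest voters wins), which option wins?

Last-place votes: Omar 0, Sofia 28, Yuki 83, Theo 8, Ivan 31.
Omar is ranked last by the fewest voters, so Omar wins.

Omar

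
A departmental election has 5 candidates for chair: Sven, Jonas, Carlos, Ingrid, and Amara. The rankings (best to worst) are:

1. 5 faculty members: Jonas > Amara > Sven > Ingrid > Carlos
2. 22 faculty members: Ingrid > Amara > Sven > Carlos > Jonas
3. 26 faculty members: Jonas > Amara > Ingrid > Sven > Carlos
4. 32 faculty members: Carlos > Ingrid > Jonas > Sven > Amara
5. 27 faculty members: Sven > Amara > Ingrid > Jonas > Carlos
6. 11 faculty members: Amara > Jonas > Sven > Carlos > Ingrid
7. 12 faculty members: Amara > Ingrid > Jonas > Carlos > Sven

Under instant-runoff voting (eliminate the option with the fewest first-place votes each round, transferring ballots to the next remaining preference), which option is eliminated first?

Ingrid

Round 1: Sven 27, Jonas 31, Carlos 32, Ingrid 22, Amara 23. Eliminate Ingrid.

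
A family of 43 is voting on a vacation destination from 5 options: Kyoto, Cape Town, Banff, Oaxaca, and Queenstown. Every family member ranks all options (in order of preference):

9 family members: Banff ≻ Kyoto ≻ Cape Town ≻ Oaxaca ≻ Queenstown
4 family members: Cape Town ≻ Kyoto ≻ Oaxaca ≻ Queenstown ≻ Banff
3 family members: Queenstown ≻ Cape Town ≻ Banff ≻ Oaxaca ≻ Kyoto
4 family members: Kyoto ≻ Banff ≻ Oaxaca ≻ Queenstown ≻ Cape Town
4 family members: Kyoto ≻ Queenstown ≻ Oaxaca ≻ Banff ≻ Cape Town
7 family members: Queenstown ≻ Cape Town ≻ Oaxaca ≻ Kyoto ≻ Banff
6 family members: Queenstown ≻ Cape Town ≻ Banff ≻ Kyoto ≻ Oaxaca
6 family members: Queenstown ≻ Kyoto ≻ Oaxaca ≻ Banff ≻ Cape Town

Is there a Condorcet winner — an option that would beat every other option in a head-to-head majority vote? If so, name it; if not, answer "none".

Queenstown

Queenstown vs Kyoto: 22–21 for Queenstown.
Queenstown vs Cape Town: 30–13 for Queenstown.
Queenstown vs Banff: 30–13 for Queenstown.
Queenstown vs Oaxaca: 26–17 for Queenstown.
Queenstown beats every other option head-to-head.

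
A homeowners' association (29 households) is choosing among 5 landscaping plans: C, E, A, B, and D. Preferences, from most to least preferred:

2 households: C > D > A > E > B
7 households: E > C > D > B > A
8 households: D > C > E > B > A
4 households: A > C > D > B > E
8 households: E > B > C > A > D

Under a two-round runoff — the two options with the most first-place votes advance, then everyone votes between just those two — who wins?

E

Round 1 first-place votes: C 2, E 15, A 4, B 0, D 8.
E and D advance.
Runoff: E is preferred to D by 15 voters; D by 14.
E wins the runoff.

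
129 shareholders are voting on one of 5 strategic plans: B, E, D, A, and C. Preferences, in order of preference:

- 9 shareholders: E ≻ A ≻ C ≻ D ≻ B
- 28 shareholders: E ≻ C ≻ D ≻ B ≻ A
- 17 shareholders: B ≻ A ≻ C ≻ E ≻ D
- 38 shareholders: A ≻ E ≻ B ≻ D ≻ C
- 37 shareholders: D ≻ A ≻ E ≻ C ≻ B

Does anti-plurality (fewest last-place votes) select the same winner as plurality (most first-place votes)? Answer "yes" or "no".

no

Anti-plurality — last-place votes: B 46, E 0, D 17, A 28, C 38. Winner: E.
Plurality — first-place votes: B 17, E 37, D 37, A 38, C 0. Winner: A.
The two methods disagree.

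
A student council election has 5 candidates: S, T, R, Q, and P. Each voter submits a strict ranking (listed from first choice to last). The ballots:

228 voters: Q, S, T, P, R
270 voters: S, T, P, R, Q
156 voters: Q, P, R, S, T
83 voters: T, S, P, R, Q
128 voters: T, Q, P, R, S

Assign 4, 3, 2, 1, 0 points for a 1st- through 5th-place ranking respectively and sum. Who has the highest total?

S: 228·3 + 270·4 + 156·1 + 83·3 + 128·0 = 2169
T: 228·2 + 270·3 + 156·0 + 83·4 + 128·4 = 2110
R: 228·0 + 270·1 + 156·2 + 83·1 + 128·1 = 793
Q: 228·4 + 270·0 + 156·4 + 83·0 + 128·3 = 1920
P: 228·1 + 270·2 + 156·3 + 83·2 + 128·2 = 1658
S has the highest Borda score (2169).

S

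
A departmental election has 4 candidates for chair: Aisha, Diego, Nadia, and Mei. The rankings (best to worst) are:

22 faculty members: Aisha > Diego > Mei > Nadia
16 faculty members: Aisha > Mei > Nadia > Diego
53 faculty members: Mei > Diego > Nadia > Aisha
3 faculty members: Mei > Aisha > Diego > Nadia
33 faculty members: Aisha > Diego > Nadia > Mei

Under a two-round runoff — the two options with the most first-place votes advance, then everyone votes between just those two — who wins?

Round 1 first-place votes: Aisha 71, Diego 0, Nadia 0, Mei 56.
Aisha and Mei advance.
Runoff: Aisha is preferred to Mei by 71 voters; Mei by 56.
Aisha wins the runoff.

Aisha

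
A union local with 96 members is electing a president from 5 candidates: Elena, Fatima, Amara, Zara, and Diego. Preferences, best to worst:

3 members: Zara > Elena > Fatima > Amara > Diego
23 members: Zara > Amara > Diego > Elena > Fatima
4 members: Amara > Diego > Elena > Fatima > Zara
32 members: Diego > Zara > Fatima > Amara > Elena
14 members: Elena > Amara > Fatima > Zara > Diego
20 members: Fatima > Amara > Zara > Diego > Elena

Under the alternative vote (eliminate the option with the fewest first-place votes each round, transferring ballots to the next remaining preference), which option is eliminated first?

Round 1: Elena 14, Fatima 20, Amara 4, Zara 26, Diego 32. Eliminate Amara.

Amara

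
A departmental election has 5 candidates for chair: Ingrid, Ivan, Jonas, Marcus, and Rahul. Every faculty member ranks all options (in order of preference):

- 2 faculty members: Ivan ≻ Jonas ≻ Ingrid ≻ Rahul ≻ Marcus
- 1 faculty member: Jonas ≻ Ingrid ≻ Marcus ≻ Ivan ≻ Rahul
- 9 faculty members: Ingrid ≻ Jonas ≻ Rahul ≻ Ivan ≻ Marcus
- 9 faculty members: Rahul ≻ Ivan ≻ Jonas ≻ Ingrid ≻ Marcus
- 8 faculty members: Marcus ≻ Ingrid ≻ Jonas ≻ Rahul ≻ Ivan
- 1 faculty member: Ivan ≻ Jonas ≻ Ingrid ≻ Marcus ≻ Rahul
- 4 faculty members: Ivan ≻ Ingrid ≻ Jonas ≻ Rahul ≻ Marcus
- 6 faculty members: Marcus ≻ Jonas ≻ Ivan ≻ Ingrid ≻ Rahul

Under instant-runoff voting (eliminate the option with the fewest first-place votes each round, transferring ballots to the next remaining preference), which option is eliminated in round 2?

Ivan

Round 1: Ingrid 9, Ivan 7, Jonas 1, Marcus 14, Rahul 9. Eliminate Jonas.
Round 2: Ingrid 10, Ivan 7, Marcus 14, Rahul 9. Eliminate Ivan.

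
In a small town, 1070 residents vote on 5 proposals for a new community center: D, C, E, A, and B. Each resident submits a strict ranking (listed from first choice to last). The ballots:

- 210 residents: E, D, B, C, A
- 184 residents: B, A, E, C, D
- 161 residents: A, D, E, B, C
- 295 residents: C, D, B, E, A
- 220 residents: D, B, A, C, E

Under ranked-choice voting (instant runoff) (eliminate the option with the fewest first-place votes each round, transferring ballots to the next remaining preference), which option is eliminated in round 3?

C

Round 1: D 220, C 295, E 210, A 161, B 184. Eliminate A.
Round 2: D 381, C 295, E 210, B 184. Eliminate B.
Round 3: D 381, C 295, E 394. Eliminate C.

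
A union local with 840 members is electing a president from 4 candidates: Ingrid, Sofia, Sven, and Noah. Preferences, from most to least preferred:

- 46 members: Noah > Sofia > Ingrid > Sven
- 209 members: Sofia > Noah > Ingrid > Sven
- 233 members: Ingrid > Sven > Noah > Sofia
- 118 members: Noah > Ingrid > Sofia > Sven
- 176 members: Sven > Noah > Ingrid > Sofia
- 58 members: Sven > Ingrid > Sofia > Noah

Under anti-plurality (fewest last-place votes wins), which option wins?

Last-place votes: Ingrid 0, Sofia 409, Sven 373, Noah 58.
Ingrid is ranked last by the fewest voters, so Ingrid wins.

Ingrid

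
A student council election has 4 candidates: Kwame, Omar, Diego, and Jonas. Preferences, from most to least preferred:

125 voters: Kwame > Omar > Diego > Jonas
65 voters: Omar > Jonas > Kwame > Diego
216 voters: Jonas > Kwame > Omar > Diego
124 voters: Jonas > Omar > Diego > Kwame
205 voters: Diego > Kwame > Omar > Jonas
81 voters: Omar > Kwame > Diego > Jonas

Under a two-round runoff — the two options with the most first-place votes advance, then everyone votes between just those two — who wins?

Diego

Round 1 first-place votes: Kwame 125, Omar 146, Diego 205, Jonas 340.
Jonas and Diego advance.
Runoff: Jonas is preferred to Diego by 405 voters; Diego by 411.
Diego wins the runoff.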